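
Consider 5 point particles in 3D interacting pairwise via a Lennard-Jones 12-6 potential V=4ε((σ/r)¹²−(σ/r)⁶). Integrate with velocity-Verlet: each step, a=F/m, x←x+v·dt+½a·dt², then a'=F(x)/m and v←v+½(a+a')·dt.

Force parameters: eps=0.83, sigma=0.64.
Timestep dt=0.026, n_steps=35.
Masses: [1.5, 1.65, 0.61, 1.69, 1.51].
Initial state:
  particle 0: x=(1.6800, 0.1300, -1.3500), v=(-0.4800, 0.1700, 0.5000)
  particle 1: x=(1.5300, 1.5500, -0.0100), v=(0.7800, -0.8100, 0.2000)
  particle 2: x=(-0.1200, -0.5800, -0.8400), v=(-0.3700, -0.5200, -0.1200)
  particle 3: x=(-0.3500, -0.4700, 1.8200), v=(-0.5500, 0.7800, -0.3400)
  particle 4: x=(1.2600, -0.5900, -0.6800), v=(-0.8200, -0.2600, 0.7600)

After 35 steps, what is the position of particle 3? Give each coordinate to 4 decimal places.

step 0: x0=(1.6800, 0.1300, -1.3500) x1=(1.5300, 1.5500, -0.0100) x2=(-0.1200, -0.5800, -0.8400) x3=(-0.3500, -0.4700, 1.8200) x4=(1.2600, -0.5900, -0.6800)
step 1: x0=(1.6674, 0.1343, -1.3369) x1=(1.5503, 1.5289, -0.0048) x2=(-0.1295, -0.5935, -0.8431) x3=(-0.3643, -0.4497, 1.8112) x4=(1.2387, -0.5966, -0.6604)
step 2: x0=(1.6548, 0.1384, -1.3236) x1=(1.5706, 1.5079, 0.0004) x2=(-0.1389, -0.6070, -0.8462) x3=(-0.3786, -0.4294, 1.8023) x4=(1.2175, -0.6031, -0.6409)
step 3: x0=(1.6420, 0.1423, -1.3101) x1=(1.5908, 1.4868, 0.0056) x2=(-0.1481, -0.6205, -0.8493) x3=(-0.3929, -0.4092, 1.7935) x4=(1.1963, -0.6093, -0.6217)
step 4: x0=(1.6290, 0.1460, -1.2964) x1=(1.6111, 1.4657, 0.0108) x2=(-0.1571, -0.6340, -0.8523) x3=(-0.4072, -0.3889, 1.7846) x4=(1.1752, -0.6153, -0.6026)
step 5: x0=(1.6160, 0.1495, -1.2825) x1=(1.6314, 1.4446, 0.0159) x2=(-0.1660, -0.6475, -0.8553) x3=(-0.4215, -0.3686, 1.7758) x4=(1.1541, -0.6212, -0.5837)
step 6: x0=(1.6029, 0.1529, -1.2685) x1=(1.6517, 1.4235, 0.0211) x2=(-0.1746, -0.6610, -0.8583) x3=(-0.4358, -0.3483, 1.7669) x4=(1.1330, -0.6269, -0.5649)
step 7: x0=(1.5897, 0.1562, -1.2544) x1=(1.6719, 1.4024, 0.0263) x2=(-0.1831, -0.6745, -0.8612) x3=(-0.4501, -0.3280, 1.7581) x4=(1.1120, -0.6325, -0.5463)
step 8: x0=(1.5764, 0.1593, -1.2401) x1=(1.6922, 1.3813, 0.0314) x2=(-0.1913, -0.6880, -0.8641) x3=(-0.4644, -0.3078, 1.7492) x4=(1.0909, -0.6379, -0.5279)
step 9: x0=(1.5630, 0.1623, -1.2258) x1=(1.7125, 1.3602, 0.0366) x2=(-0.1994, -0.7014, -0.8670) x3=(-0.4787, -0.2875, 1.7404) x4=(1.0699, -0.6432, -0.5095)
step 10: x0=(1.5495, 0.1652, -1.2112) x1=(1.7328, 1.3390, 0.0417) x2=(-0.2072, -0.7148, -0.8697) x3=(-0.4930, -0.2672, 1.7316) x4=(1.0488, -0.6484, -0.4913)
step 11: x0=(1.5360, 0.1680, -1.1966) x1=(1.7530, 1.3179, 0.0469) x2=(-0.2148, -0.7282, -0.8724) x3=(-0.5073, -0.2469, 1.7227) x4=(1.0277, -0.6535, -0.4733)
step 12: x0=(1.5224, 0.1706, -1.1819) x1=(1.7733, 1.2967, 0.0520) x2=(-0.2222, -0.7416, -0.8751) x3=(-0.5216, -0.2266, 1.7138) x4=(1.0066, -0.6584, -0.4553)
step 13: x0=(1.5087, 0.1732, -1.1671) x1=(1.7936, 1.2756, 0.0571) x2=(-0.2294, -0.7550, -0.8777) x3=(-0.5359, -0.2064, 1.7050) x4=(0.9855, -0.6633, -0.4375)
step 14: x0=(1.4950, 0.1757, -1.1522) x1=(1.8138, 1.2544, 0.0622) x2=(-0.2363, -0.7684, -0.8802) x3=(-0.5502, -0.1861, 1.6961) x4=(0.9644, -0.6681, -0.4197)
step 15: x0=(1.4812, 0.1781, -1.1371) x1=(1.8341, 1.2332, 0.0673) x2=(-0.2429, -0.7817, -0.8826) x3=(-0.5645, -0.1658, 1.6873) x4=(0.9432, -0.6728, -0.4021)
step 16: x0=(1.4674, 0.1805, -1.1220) x1=(1.8543, 1.2120, 0.0723) x2=(-0.2494, -0.7950, -0.8849) x3=(-0.5788, -0.1455, 1.6784) x4=(0.9219, -0.6774, -0.3846)
step 17: x0=(1.4535, 0.1827, -1.1068) x1=(1.8746, 1.1907, 0.0774) x2=(-0.2555, -0.8083, -0.8871) x3=(-0.5930, -0.1252, 1.6696) x4=(0.9007, -0.6819, -0.3673)
step 18: x0=(1.4395, 0.1849, -1.0916) x1=(1.8948, 1.1695, 0.0824) x2=(-0.2615, -0.8215, -0.8892) x3=(-0.6073, -0.1050, 1.6607) x4=(0.8794, -0.6864, -0.3500)
step 19: x0=(1.4255, 0.1870, -1.0762) x1=(1.9150, 1.1483, 0.0875) x2=(-0.2671, -0.8347, -0.8911) x3=(-0.6216, -0.0847, 1.6519) x4=(0.8580, -0.6908, -0.3328)
step 20: x0=(1.4115, 0.1891, -1.0608) x1=(1.9353, 1.1270, 0.0925) x2=(-0.2725, -0.8478, -0.8930) x3=(-0.6359, -0.0644, 1.6430) x4=(0.8366, -0.6952, -0.3158)
step 21: x0=(1.3974, 0.1911, -1.0452) x1=(1.9555, 1.1057, 0.0975) x2=(-0.2776, -0.8610, -0.8947) x3=(-0.6502, -0.0441, 1.6341) x4=(0.8151, -0.6994, -0.2988)
step 22: x0=(1.3833, 0.1931, -1.0297) x1=(1.9757, 1.0844, 0.1024) x2=(-0.2825, -0.8740, -0.8963) x3=(-0.6645, -0.0239, 1.6253) x4=(0.7935, -0.7037, -0.2820)
step 23: x0=(1.3692, 0.1950, -1.0140) x1=(1.9959, 1.0631, 0.1074) x2=(-0.2871, -0.8870, -0.8977) x3=(-0.6788, -0.0036, 1.6164) x4=(0.7719, -0.7079, -0.2653)
step 24: x0=(1.3550, 0.1969, -0.9983) x1=(2.0160, 1.0417, 0.1123) x2=(-0.2914, -0.9000, -0.8989) x3=(-0.6931, 0.0167, 1.6075) x4=(0.7502, -0.7120, -0.2486)
step 25: x0=(1.3408, 0.1987, -0.9825) x1=(2.0362, 1.0204, 0.1173) x2=(-0.2954, -0.9129, -0.9000) x3=(-0.7074, 0.0370, 1.5987) x4=(0.7285, -0.7161, -0.2321)
step 26: x0=(1.3265, 0.2005, -0.9666) x1=(2.0564, 0.9990, 0.1222) x2=(-0.2992, -0.9258, -0.9010) x3=(-0.7216, 0.0573, 1.5898) x4=(0.7067, -0.7202, -0.2158)
step 27: x0=(1.3123, 0.2022, -0.9507) x1=(2.0765, 0.9776, 0.1270) x2=(-0.3026, -0.9386, -0.9017) x3=(-0.7359, 0.0775, 1.5809) x4=(0.6848, -0.7242, -0.1995)
step 28: x0=(1.2980, 0.2039, -0.9347) x1=(2.0966, 0.9562, 0.1319) x2=(-0.3058, -0.9513, -0.9022) x3=(-0.7502, 0.0978, 1.5721) x4=(0.6628, -0.7282, -0.1833)
step 29: x0=(1.2837, 0.2056, -0.9186) x1=(2.1167, 0.9348, 0.1367) x2=(-0.3087, -0.9639, -0.9025) x3=(-0.7645, 0.1181, 1.5632) x4=(0.6407, -0.7322, -0.1673)
step 30: x0=(1.2693, 0.2072, -0.9025) x1=(2.1368, 0.9134, 0.1415) x2=(-0.3113, -0.9765, -0.9027) x3=(-0.7788, 0.1384, 1.5543) x4=(0.6186, -0.7361, -0.1514)
step 31: x0=(1.2550, 0.2088, -0.8863) x1=(2.1569, 0.8919, 0.1463) x2=(-0.3137, -0.9890, -0.9025) x3=(-0.7931, 0.1586, 1.5454) x4=(0.5964, -0.7401, -0.1356)
step 32: x0=(1.2406, 0.2104, -0.8701) x1=(2.1769, 0.8705, 0.1511) x2=(-0.3157, -1.0014, -0.9022) x3=(-0.8073, 0.1789, 1.5365) x4=(0.5741, -0.7440, -0.1200)
step 33: x0=(1.2262, 0.2119, -0.8538) x1=(2.1970, 0.8490, 0.1559) x2=(-0.3174, -1.0137, -0.9016) x3=(-0.8216, 0.1992, 1.5277) x4=(0.5518, -0.7479, -0.1045)
step 34: x0=(1.2118, 0.2134, -0.8374) x1=(2.2170, 0.8275, 0.1606) x2=(-0.3189, -1.0259, -0.9008) x3=(-0.8359, 0.2194, 1.5188) x4=(0.5293, -0.7518, -0.0891)
step 35: x0=(1.1974, 0.2148, -0.8211) x1=(2.2370, 0.8060, 0.1654) x2=(-0.3201, -1.0381, -0.8997) x3=(-0.8502, 0.2397, 1.5099) x4=(0.5068, -0.7557, -0.0738)

(-0.8502, 0.2397, 1.5099)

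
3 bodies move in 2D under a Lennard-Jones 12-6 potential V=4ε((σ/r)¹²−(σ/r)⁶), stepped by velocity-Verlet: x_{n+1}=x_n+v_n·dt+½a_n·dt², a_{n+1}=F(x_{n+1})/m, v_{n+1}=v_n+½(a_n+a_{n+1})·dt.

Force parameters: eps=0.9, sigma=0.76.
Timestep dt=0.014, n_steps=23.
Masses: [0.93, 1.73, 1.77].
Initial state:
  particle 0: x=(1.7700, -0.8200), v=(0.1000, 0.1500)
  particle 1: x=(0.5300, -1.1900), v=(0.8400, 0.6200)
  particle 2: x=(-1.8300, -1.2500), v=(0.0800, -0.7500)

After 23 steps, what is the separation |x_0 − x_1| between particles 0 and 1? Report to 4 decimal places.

0.9282

step 0: x0=(1.7700, -0.8200) x1=(0.5300, -1.1900) x2=(-1.8300, -1.2500)
step 1: x0=(1.7713, -0.8179) x1=(0.5418, -1.1813) x2=(-1.8289, -1.2605)
step 2: x0=(1.7725, -0.8159) x1=(0.5537, -1.1726) x2=(-1.8278, -1.2710)
step 3: x0=(1.7736, -0.8139) x1=(0.5656, -1.1639) x2=(-1.8266, -1.2815)
step 4: x0=(1.7745, -0.8119) x1=(0.5776, -1.1551) x2=(-1.8255, -1.2920)
step 5: x0=(1.7752, -0.8100) x1=(0.5897, -1.1463) x2=(-1.8244, -1.3025)
step 6: x0=(1.7758, -0.8082) x1=(0.6019, -1.1375) x2=(-1.8233, -1.3130)
step 7: x0=(1.7762, -0.8064) x1=(0.6142, -1.1287) x2=(-1.8221, -1.3235)
step 8: x0=(1.7764, -0.8046) x1=(0.6266, -1.1198) x2=(-1.8210, -1.3340)
step 9: x0=(1.7763, -0.8029) x1=(0.6392, -1.1109) x2=(-1.8199, -1.3445)
step 10: x0=(1.7761, -0.8013) x1=(0.6518, -1.1020) x2=(-1.8187, -1.3550)
step 11: x0=(1.7756, -0.7997) x1=(0.6646, -1.0930) x2=(-1.8176, -1.3655)
step 12: x0=(1.7748, -0.7982) x1=(0.6775, -1.0840) x2=(-1.8165, -1.3760)
step 13: x0=(1.7737, -0.7968) x1=(0.6906, -1.0750) x2=(-1.8154, -1.3865)
step 14: x0=(1.7723, -0.7955) x1=(0.7038, -1.0659) x2=(-1.8142, -1.3970)
step 15: x0=(1.7706, -0.7942) x1=(0.7172, -1.0567) x2=(-1.8131, -1.4075)
step 16: x0=(1.7686, -0.7930) x1=(0.7308, -1.0476) x2=(-1.8120, -1.4180)
step 17: x0=(1.7661, -0.7920) x1=(0.7447, -1.0383) x2=(-1.8108, -1.4285)
step 18: x0=(1.7632, -0.7910) x1=(0.7587, -1.0290) x2=(-1.8097, -1.4390)
step 19: x0=(1.7598, -0.7902) x1=(0.7731, -1.0197) x2=(-1.8085, -1.4495)
step 20: x0=(1.7559, -0.7894) x1=(0.7876, -1.0103) x2=(-1.8074, -1.4600)
step 21: x0=(1.7515, -0.7888) x1=(0.8025, -1.0008) x2=(-1.8063, -1.4705)
step 22: x0=(1.7465, -0.7883) x1=(0.8177, -0.9912) x2=(-1.8051, -1.4810)
step 23: x0=(1.7409, -0.7880) x1=(0.8332, -0.9816) x2=(-1.8040, -1.4915)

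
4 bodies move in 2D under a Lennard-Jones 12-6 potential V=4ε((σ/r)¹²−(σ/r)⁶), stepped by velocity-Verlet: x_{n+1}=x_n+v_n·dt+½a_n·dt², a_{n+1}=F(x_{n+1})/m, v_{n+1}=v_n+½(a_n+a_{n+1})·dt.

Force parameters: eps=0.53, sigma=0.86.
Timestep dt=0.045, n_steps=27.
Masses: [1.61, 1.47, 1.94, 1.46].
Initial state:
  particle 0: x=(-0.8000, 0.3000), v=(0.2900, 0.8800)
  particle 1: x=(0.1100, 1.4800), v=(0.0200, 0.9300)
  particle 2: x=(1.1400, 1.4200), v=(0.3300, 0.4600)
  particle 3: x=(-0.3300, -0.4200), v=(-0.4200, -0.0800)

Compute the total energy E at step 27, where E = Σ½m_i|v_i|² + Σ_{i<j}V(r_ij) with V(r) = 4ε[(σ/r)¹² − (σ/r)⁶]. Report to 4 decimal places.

step 0: x0=(-0.8000, 0.3000) x1=(0.1100, 1.4800) x2=(1.1400, 1.4200) x3=(-0.3300, -0.4200)
step 1: x0=(-0.7919, 0.3476) x1=(0.1117, 1.5216) x2=(1.1541, 1.4407) x3=(-0.3433, -0.4322)
step 2: x0=(-0.7872, 0.4016) x1=(0.1151, 1.5627) x2=(1.1667, 1.4616) x3=(-0.3526, -0.4511)
step 3: x0=(-0.7824, 0.4565) x1=(0.1203, 1.6032) x2=(1.1778, 1.4825) x3=(-0.3616, -0.4705)
step 4: x0=(-0.7766, 0.5102) x1=(0.1271, 1.6430) x2=(1.1873, 1.5036) x3=(-0.3714, -0.4882)
step 5: x0=(-0.7699, 0.5626) x1=(0.1357, 1.6822) x2=(1.1953, 1.5249) x3=(-0.3819, -0.5040)
step 6: x0=(-0.7623, 0.6138) x1=(0.1460, 1.7207) x2=(1.2017, 1.5464) x3=(-0.3930, -0.5181)
step 7: x0=(-0.7539, 0.6640) x1=(0.1579, 1.7584) x2=(1.2066, 1.5682) x3=(-0.4046, -0.5307)
step 8: x0=(-0.7449, 0.7136) x1=(0.1715, 1.7953) x2=(1.2099, 1.5902) x3=(-0.4165, -0.5421)
step 9: x0=(-0.7353, 0.7628) x1=(0.1867, 1.8314) x2=(1.2117, 1.6125) x3=(-0.4286, -0.5526)
step 10: x0=(-0.7252, 0.8117) x1=(0.2035, 1.8667) x2=(1.2120, 1.6351) x3=(-0.4410, -0.5623)
step 11: x0=(-0.7146, 0.8605) x1=(0.2217, 1.9010) x2=(1.2108, 1.6580) x3=(-0.4534, -0.5714)
step 12: x0=(-0.7035, 0.9093) x1=(0.2412, 1.9345) x2=(1.2084, 1.6812) x3=(-0.4659, -0.5800)
step 13: x0=(-0.6919, 0.9582) x1=(0.2616, 1.9672) x2=(1.2049, 1.7046) x3=(-0.4784, -0.5883)
step 14: x0=(-0.6799, 1.0072) x1=(0.2822, 1.9993) x2=(1.2009, 1.7282) x3=(-0.4910, -0.5962)
step 15: x0=(-0.6674, 1.0565) x1=(0.3019, 2.0310) x2=(1.1973, 1.7516) x3=(-0.5036, -0.6039)
step 16: x0=(-0.6543, 1.1061) x1=(0.3192, 2.0628) x2=(1.1950, 1.7745) x3=(-0.5163, -0.6114)
step 17: x0=(-0.6408, 1.1560) x1=(0.3321, 2.0954) x2=(1.1956, 1.7965) x3=(-0.5289, -0.6188)
step 18: x0=(-0.6267, 1.2062) x1=(0.3397, 2.1292) x2=(1.1999, 1.8172) x3=(-0.5415, -0.6260)
step 19: x0=(-0.6120, 1.2569) x1=(0.3419, 2.1641) x2=(1.2076, 1.8366) x3=(-0.5542, -0.6331)
step 20: x0=(-0.5967, 1.3082) x1=(0.3402, 2.1996) x2=(1.2178, 1.8550) x3=(-0.5668, -0.6401)
step 21: x0=(-0.5807, 1.3599) x1=(0.3364, 2.2351) x2=(1.2291, 1.8730) x3=(-0.5795, -0.6471)
step 22: x0=(-0.5638, 1.4124) x1=(0.3316, 2.2698) x2=(1.2404, 1.8909) x3=(-0.5921, -0.6540)
step 23: x0=(-0.5461, 1.4656) x1=(0.3268, 2.3034) x2=(1.2510, 1.9090) x3=(-0.6047, -0.6608)
step 24: x0=(-0.5274, 1.5196) x1=(0.3223, 2.3354) x2=(1.2605, 1.9276) x3=(-0.6174, -0.6676)
step 25: x0=(-0.5076, 1.5746) x1=(0.3183, 2.3657) x2=(1.2687, 1.9467) x3=(-0.6300, -0.6744)
step 26: x0=(-0.4865, 1.6308) x1=(0.3148, 2.3939) x2=(1.2755, 1.9663) x3=(-0.6426, -0.6811)
step 27: x0=(-0.4640, 1.6882) x1=(0.3117, 2.4200) x2=(1.2808, 1.9866) x3=(-0.6552, -0.6878)
step 0 velocities: v0=(0.2900, 0.8800) v1=(0.0200, 0.9300) v2=(0.3300, 0.4600) v3=(-0.4200, -0.0800)
step 0: KE=1.7714, PE=-0.5727, E=1.1987
step 27 velocities: v0=(0.5160, 1.2894) v1=(-0.0644, 0.5544) v2=(0.1014, 0.4568) v3=(-0.2805, -0.1491)
step 27: KE=2.0677, PE=-0.8862, E=1.1815

1.1815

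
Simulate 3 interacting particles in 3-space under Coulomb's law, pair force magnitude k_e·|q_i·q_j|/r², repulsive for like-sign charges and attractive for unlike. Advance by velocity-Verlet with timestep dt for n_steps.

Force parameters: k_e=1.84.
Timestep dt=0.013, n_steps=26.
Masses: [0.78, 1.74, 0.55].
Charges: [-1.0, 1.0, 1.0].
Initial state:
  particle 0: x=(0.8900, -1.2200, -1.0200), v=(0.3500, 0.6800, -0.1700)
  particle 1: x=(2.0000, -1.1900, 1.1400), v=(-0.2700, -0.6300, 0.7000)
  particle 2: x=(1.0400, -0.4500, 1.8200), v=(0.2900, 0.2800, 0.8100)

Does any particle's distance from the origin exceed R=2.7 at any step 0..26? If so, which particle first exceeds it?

step 0: x0=(0.8900, -1.2200, -1.0200) x1=(2.0000, -1.1900, 1.1400) x2=(1.0400, -0.4500, 1.8200)
step 1: x0=(0.8946, -1.2112, -1.0222) x1=(1.9965, -1.1982, 1.1491) x2=(1.0437, -0.4463, 1.8306)
step 2: x0=(0.8992, -1.2023, -1.0242) x1=(1.9931, -1.2065, 1.1581) x2=(1.0471, -0.4424, 1.8412)
step 3: x0=(0.9038, -1.1934, -1.0262) x1=(1.9897, -1.2148, 1.1670) x2=(1.0504, -0.4384, 1.8520)
step 4: x0=(0.9085, -1.1845, -1.0280) x1=(1.9864, -1.2232, 1.1758) x2=(1.0535, -0.4343, 1.8628)
step 5: x0=(0.9132, -1.1757, -1.0298) x1=(1.9831, -1.2316, 1.1846) x2=(1.0563, -0.4300, 1.8737)
step 6: x0=(0.9179, -1.1668, -1.0314) x1=(1.9798, -1.2400, 1.1933) x2=(1.0590, -0.4256, 1.8846)
step 7: x0=(0.9226, -1.1578, -1.0329) x1=(1.9766, -1.2486, 1.2019) x2=(1.0615, -0.4210, 1.8957)
step 8: x0=(0.9274, -1.1489, -1.0344) x1=(1.9735, -1.2571, 1.2105) x2=(1.0638, -0.4163, 1.9068)
step 9: x0=(0.9322, -1.1400, -1.0357) x1=(1.9704, -1.2658, 1.2190) x2=(1.0659, -0.4114, 1.9180)
step 10: x0=(0.9371, -1.1311, -1.0370) x1=(1.9673, -1.2744, 1.2274) x2=(1.0679, -0.4064, 1.9293)
step 11: x0=(0.9420, -1.1221, -1.0381) x1=(1.9643, -1.2831, 1.2358) x2=(1.0697, -0.4012, 1.9407)
step 12: x0=(0.9469, -1.1132, -1.0391) x1=(1.9613, -1.2919, 1.2441) x2=(1.0713, -0.3958, 1.9521)
step 13: x0=(0.9518, -1.1042, -1.0401) x1=(1.9584, -1.3007, 1.2523) x2=(1.0727, -0.3904, 1.9636)
step 14: x0=(0.9567, -1.0953, -1.0409) x1=(1.9555, -1.3096, 1.2605) x2=(1.0739, -0.3847, 1.9752)
step 15: x0=(0.9617, -1.0863, -1.0417) x1=(1.9526, -1.3185, 1.2685) x2=(1.0751, -0.3789, 1.9868)
step 16: x0=(0.9667, -1.0774, -1.0423) x1=(1.9498, -1.3275, 1.2766) x2=(1.0760, -0.3730, 1.9985)
step 17: x0=(0.9718, -1.0684, -1.0429) x1=(1.9470, -1.3365, 1.2845) x2=(1.0768, -0.3669, 2.0103)
step 18: x0=(0.9768, -1.0594, -1.0433) x1=(1.9442, -1.3456, 1.2924) x2=(1.0774, -0.3606, 2.0222)
step 19: x0=(0.9819, -1.0505, -1.0437) x1=(1.9415, -1.3547, 1.3002) x2=(1.0779, -0.3542, 2.0341)
step 20: x0=(0.9870, -1.0415, -1.0439) x1=(1.9388, -1.3639, 1.3080) x2=(1.0783, -0.3476, 2.0461)
step 21: x0=(0.9921, -1.0325, -1.0441) x1=(1.9362, -1.3731, 1.3157) x2=(1.0785, -0.3409, 2.0582)
step 22: x0=(0.9973, -1.0235, -1.0442) x1=(1.9336, -1.3824, 1.3234) x2=(1.0786, -0.3341, 2.0703)
step 23: x0=(1.0025, -1.0146, -1.0442) x1=(1.9310, -1.3917, 1.3309) x2=(1.0785, -0.3271, 2.0825)
step 24: x0=(1.0077, -1.0056, -1.0440) x1=(1.9284, -1.4011, 1.3385) x2=(1.0783, -0.3199, 2.0947)
step 25: x0=(1.0129, -0.9966, -1.0438) x1=(1.9259, -1.4105, 1.3459) x2=(1.0780, -0.3126, 2.1070)
step 26: x0=(1.0181, -0.9877, -1.0435) x1=(1.9234, -1.4199, 1.3533) x2=(1.0776, -0.3052, 2.1193)

yes, particle 1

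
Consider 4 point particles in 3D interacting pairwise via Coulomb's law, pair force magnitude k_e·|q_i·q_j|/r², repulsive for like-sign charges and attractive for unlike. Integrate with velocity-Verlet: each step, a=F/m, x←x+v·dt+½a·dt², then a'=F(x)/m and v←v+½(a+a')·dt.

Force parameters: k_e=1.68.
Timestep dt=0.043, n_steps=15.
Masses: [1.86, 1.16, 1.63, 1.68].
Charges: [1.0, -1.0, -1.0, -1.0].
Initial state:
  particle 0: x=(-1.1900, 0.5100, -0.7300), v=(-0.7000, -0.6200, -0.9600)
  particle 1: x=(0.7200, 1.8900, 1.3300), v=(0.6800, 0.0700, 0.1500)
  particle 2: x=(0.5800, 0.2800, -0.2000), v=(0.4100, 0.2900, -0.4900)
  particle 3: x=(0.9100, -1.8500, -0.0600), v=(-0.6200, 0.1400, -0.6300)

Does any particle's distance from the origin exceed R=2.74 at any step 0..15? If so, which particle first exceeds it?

no

step 0: x0=(-1.1900, 0.5100, -0.7300) x1=(0.7200, 1.8900, 1.3300) x2=(0.5800, 0.2800, -0.2000) x3=(0.9100, -1.8500, -0.0600)
step 1: x0=(-1.2198, 0.4833, -0.7711) x1=(0.7492, 1.8932, 1.3366) x2=(0.5973, 0.2926, -0.2213) x3=(0.8833, -1.8442, -0.0871)
step 2: x0=(-1.2489, 0.4565, -0.8120) x1=(0.7782, 1.8969, 1.3434) x2=(0.6141, 0.3053, -0.2430) x3=(0.8566, -1.8387, -0.1143)
step 3: x0=(-1.2774, 0.4296, -0.8526) x1=(0.8071, 1.9009, 1.3505) x2=(0.6303, 0.3182, -0.2652) x3=(0.8298, -1.8336, -0.1415)
step 4: x0=(-1.3053, 0.4026, -0.8930) x1=(0.8360, 1.9054, 1.3579) x2=(0.6459, 0.3313, -0.2878) x3=(0.8028, -1.8289, -0.1688)
step 5: x0=(-1.3326, 0.3756, -0.9330) x1=(0.8647, 1.9103, 1.3656) x2=(0.6611, 0.3446, -0.3108) x3=(0.7758, -1.8245, -0.1962)
step 6: x0=(-1.3594, 0.3485, -0.9729) x1=(0.8933, 1.9156, 1.3735) x2=(0.6758, 0.3580, -0.3342) x3=(0.7487, -1.8205, -0.2236)
step 7: x0=(-1.3856, 0.3213, -1.0125) x1=(0.9219, 1.9213, 1.3818) x2=(0.6901, 0.3716, -0.3581) x3=(0.7215, -1.8169, -0.2511)
step 8: x0=(-1.4113, 0.2941, -1.0519) x1=(0.9504, 1.9273, 1.3903) x2=(0.7039, 0.3854, -0.3823) x3=(0.6941, -1.8136, -0.2786)
step 9: x0=(-1.4364, 0.2668, -1.0911) x1=(0.9788, 1.9338, 1.3992) x2=(0.7174, 0.3993, -0.4069) x3=(0.6666, -1.8106, -0.3063)
step 10: x0=(-1.4611, 0.2395, -1.1300) x1=(1.0072, 1.9406, 1.4084) x2=(0.7304, 0.4134, -0.4319) x3=(0.6390, -1.8080, -0.3340)
step 11: x0=(-1.4853, 0.2121, -1.1688) x1=(1.0355, 1.9478, 1.4178) x2=(0.7431, 0.4276, -0.4573) x3=(0.6112, -1.8058, -0.3618)
step 12: x0=(-1.5090, 0.1847, -1.2073) x1=(1.0638, 1.9553, 1.4276) x2=(0.7555, 0.4419, -0.4831) x3=(0.5832, -1.8038, -0.3897)
step 13: x0=(-1.5322, 0.1572, -1.2456) x1=(1.0921, 1.9632, 1.4377) x2=(0.7675, 0.4564, -0.5092) x3=(0.5550, -1.8022, -0.4176)
step 14: x0=(-1.5550, 0.1297, -1.2838) x1=(1.1204, 1.9713, 1.4481) x2=(0.7792, 0.4710, -0.5357) x3=(0.5266, -1.8009, -0.4457)
step 15: x0=(-1.5773, 0.1021, -1.3217) x1=(1.1486, 1.9798, 1.4588) x2=(0.7907, 0.4858, -0.5625) x3=(0.4981, -1.7999, -0.4738)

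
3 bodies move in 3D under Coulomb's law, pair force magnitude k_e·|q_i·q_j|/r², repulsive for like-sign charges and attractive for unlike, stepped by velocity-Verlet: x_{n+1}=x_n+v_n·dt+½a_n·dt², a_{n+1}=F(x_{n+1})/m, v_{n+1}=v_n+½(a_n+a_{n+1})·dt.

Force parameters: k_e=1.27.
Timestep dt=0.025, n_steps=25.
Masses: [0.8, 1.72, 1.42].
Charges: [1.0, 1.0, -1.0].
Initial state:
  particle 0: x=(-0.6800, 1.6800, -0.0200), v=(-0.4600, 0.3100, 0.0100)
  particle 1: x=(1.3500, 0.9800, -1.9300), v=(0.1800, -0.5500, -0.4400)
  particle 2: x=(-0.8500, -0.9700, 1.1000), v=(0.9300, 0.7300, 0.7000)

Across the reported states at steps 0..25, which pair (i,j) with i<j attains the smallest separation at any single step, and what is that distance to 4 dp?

pair (0,2), distance 2.8464

step 0: x0=(-0.6800, 1.6800, -0.0200) x1=(1.3500, 0.9800, -1.9300) x2=(-0.8500, -0.9700, 1.1000)
step 1: x0=(-0.6915, 1.6877, -0.0197) x1=(1.3545, 0.9662, -1.9410) x2=(-0.8267, -0.9517, 1.1175)
step 2: x0=(-0.7032, 1.6953, -0.0192) x1=(1.3591, 0.9524, -1.9520) x2=(-0.8035, -0.9333, 1.1349)
step 3: x0=(-0.7149, 1.7029, -0.0187) x1=(1.3636, 0.9386, -1.9631) x2=(-0.7802, -0.9149, 1.1523)
step 4: x0=(-0.7267, 1.7104, -0.0180) x1=(1.3682, 0.9248, -1.9741) x2=(-0.7568, -0.8964, 1.1696)
step 5: x0=(-0.7386, 1.7177, -0.0172) x1=(1.3728, 0.9109, -1.9852) x2=(-0.7335, -0.8778, 1.1869)
step 6: x0=(-0.7506, 1.7251, -0.0162) x1=(1.3774, 0.8970, -1.9963) x2=(-0.7102, -0.8591, 1.2041)
step 7: x0=(-0.7626, 1.7323, -0.0152) x1=(1.3821, 0.8831, -2.0074) x2=(-0.6868, -0.8404, 1.2213)
step 8: x0=(-0.7747, 1.7394, -0.0140) x1=(1.3868, 0.8692, -2.0185) x2=(-0.6634, -0.8216, 1.2384)
step 9: x0=(-0.7869, 1.7465, -0.0127) x1=(1.3915, 0.8552, -2.0296) x2=(-0.6400, -0.8027, 1.2554)
step 10: x0=(-0.7991, 1.7535, -0.0113) x1=(1.3962, 0.8412, -2.0408) x2=(-0.6166, -0.7837, 1.2724)
step 11: x0=(-0.8114, 1.7604, -0.0097) x1=(1.4009, 0.8272, -2.0519) x2=(-0.5932, -0.7647, 1.2894)
step 12: x0=(-0.8238, 1.7672, -0.0081) x1=(1.4057, 0.8132, -2.0631) x2=(-0.5698, -0.7456, 1.3063)
step 13: x0=(-0.8362, 1.7740, -0.0063) x1=(1.4105, 0.7991, -2.0742) x2=(-0.5464, -0.7264, 1.3231)
step 14: x0=(-0.8487, 1.7806, -0.0044) x1=(1.4153, 0.7851, -2.0854) x2=(-0.5229, -0.7071, 1.3399)
step 15: x0=(-0.8612, 1.7872, -0.0023) x1=(1.4201, 0.7710, -2.0966) x2=(-0.4995, -0.6878, 1.3566)
step 16: x0=(-0.8738, 1.7938, -0.0002) x1=(1.4250, 0.7568, -2.1078) x2=(-0.4760, -0.6684, 1.3733)
step 17: x0=(-0.8865, 1.8002, 0.0021) x1=(1.4298, 0.7427, -2.1190) x2=(-0.4526, -0.6489, 1.3899)
step 18: x0=(-0.8991, 1.8066, 0.0044) x1=(1.4347, 0.7285, -2.1302) x2=(-0.4291, -0.6294, 1.4064)
step 19: x0=(-0.9119, 1.8129, 0.0069) x1=(1.4396, 0.7143, -2.1414) x2=(-0.4057, -0.6098, 1.4229)
step 20: x0=(-0.9246, 1.8191, 0.0095) x1=(1.4445, 0.7001, -2.1526) x2=(-0.3822, -0.5901, 1.4393)
step 21: x0=(-0.9374, 1.8252, 0.0123) x1=(1.4494, 0.6859, -2.1638) x2=(-0.3587, -0.5704, 1.4557)
step 22: x0=(-0.9502, 1.8313, 0.0151) x1=(1.4544, 0.6716, -2.1750) x2=(-0.3353, -0.5505, 1.4720)
step 23: x0=(-0.9631, 1.8373, 0.0181) x1=(1.4593, 0.6573, -2.1862) x2=(-0.3118, -0.5307, 1.4882)
step 24: x0=(-0.9760, 1.8432, 0.0211) x1=(1.4643, 0.6430, -2.1974) x2=(-0.2884, -0.5107, 1.5044)
step 25: x0=(-0.9889, 1.8490, 0.0243) x1=(1.4693, 0.6287, -2.2087) x2=(-0.2649, -0.4907, 1.5205)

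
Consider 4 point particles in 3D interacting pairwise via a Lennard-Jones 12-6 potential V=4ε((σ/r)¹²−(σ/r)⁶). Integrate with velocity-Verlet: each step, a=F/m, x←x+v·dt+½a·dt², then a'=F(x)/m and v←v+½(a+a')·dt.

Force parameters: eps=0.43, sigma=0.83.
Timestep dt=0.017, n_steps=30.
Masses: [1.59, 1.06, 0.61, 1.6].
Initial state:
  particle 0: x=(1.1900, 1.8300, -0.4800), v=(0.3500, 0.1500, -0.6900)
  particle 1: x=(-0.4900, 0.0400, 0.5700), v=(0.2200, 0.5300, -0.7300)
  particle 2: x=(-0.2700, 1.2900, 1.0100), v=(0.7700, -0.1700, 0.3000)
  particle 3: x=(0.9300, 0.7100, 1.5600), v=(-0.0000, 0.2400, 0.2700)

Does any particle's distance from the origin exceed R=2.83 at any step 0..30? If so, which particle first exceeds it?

no

step 0: x0=(1.1900, 1.8300, -0.4800) x1=(-0.4900, 0.0400, 0.5700) x2=(-0.2700, 1.2900, 1.0100) x3=(0.9300, 0.7100, 1.5600)
step 1: x0=(1.1959, 1.8325, -0.4917) x1=(-0.4862, 0.0491, 0.5576) x2=(-0.2569, 1.2870, 1.0151) x3=(0.9300, 0.7141, 1.5646)
step 2: x0=(1.2019, 1.8351, -0.5035) x1=(-0.4825, 0.0582, 0.5453) x2=(-0.2437, 1.2838, 1.0202) x3=(0.9299, 0.7182, 1.5691)
step 3: x0=(1.2078, 1.8376, -0.5152) x1=(-0.4787, 0.0675, 0.5330) x2=(-0.2304, 1.2804, 1.0252) x3=(0.9298, 0.7223, 1.5737)
step 4: x0=(1.2138, 1.8402, -0.5269) x1=(-0.4748, 0.0769, 0.5207) x2=(-0.2170, 1.2767, 1.0302) x3=(0.9296, 0.7265, 1.5782)
step 5: x0=(1.2197, 1.8427, -0.5386) x1=(-0.4709, 0.0863, 0.5085) x2=(-0.2036, 1.2728, 1.0352) x3=(0.9294, 0.7306, 1.5826)
step 6: x0=(1.2257, 1.8453, -0.5503) x1=(-0.4670, 0.0959, 0.4963) x2=(-0.1900, 1.2687, 1.0402) x3=(0.9292, 0.7348, 1.5871)
step 7: x0=(1.2316, 1.8478, -0.5620) x1=(-0.4631, 0.1056, 0.4842) x2=(-0.1764, 1.2643, 1.0452) x3=(0.9288, 0.7390, 1.5915)
step 8: x0=(1.2375, 1.8503, -0.5737) x1=(-0.4591, 0.1154, 0.4722) x2=(-0.1626, 1.2597, 1.0502) x3=(0.9284, 0.7432, 1.5959)
step 9: x0=(1.2435, 1.8529, -0.5854) x1=(-0.4551, 0.1253, 0.4602) x2=(-0.1487, 1.2548, 1.0551) x3=(0.9280, 0.7475, 1.6002)
step 10: x0=(1.2494, 1.8554, -0.5971) x1=(-0.4511, 0.1353, 0.4482) x2=(-0.1347, 1.2497, 1.0600) x3=(0.9275, 0.7518, 1.6045)
step 11: x0=(1.2553, 1.8579, -0.6088) x1=(-0.4470, 0.1454, 0.4364) x2=(-0.1206, 1.2443, 1.0650) x3=(0.9268, 0.7561, 1.6088)
step 12: x0=(1.2612, 1.8605, -0.6205) x1=(-0.4429, 0.1556, 0.4246) x2=(-0.1063, 1.2386, 1.0699) x3=(0.9262, 0.7605, 1.6130)
step 13: x0=(1.2672, 1.8630, -0.6322) x1=(-0.4388, 0.1659, 0.4128) x2=(-0.0918, 1.2327, 1.0748) x3=(0.9254, 0.7649, 1.6172)
step 14: x0=(1.2731, 1.8655, -0.6439) x1=(-0.4346, 0.1764, 0.4012) x2=(-0.0772, 1.2265, 1.0798) x3=(0.9245, 0.7693, 1.6213)
step 15: x0=(1.2790, 1.8681, -0.6556) x1=(-0.4303, 0.1869, 0.3896) x2=(-0.0623, 1.2200, 1.0847) x3=(0.9236, 0.7738, 1.6254)
step 16: x0=(1.2849, 1.8706, -0.6673) x1=(-0.4261, 0.1976, 0.3780) x2=(-0.0473, 1.2131, 1.0897) x3=(0.9225, 0.7783, 1.6294)
step 17: x0=(1.2908, 1.8731, -0.6790) x1=(-0.4217, 0.2083, 0.3666) x2=(-0.0320, 1.2060, 1.0947) x3=(0.9213, 0.7829, 1.6333)
step 18: x0=(1.2968, 1.8756, -0.6906) x1=(-0.4174, 0.2192, 0.3552) x2=(-0.0165, 1.1986, 1.0998) x3=(0.9200, 0.7875, 1.6372)
step 19: x0=(1.3027, 1.8782, -0.7023) x1=(-0.4129, 0.2301, 0.3439) x2=(-0.0006, 1.1908, 1.1049) x3=(0.9185, 0.7921, 1.6410)
step 20: x0=(1.3086, 1.8807, -0.7140) x1=(-0.4085, 0.2412, 0.3327) x2=(0.0155, 1.1828, 1.1101) x3=(0.9169, 0.7969, 1.6447)
step 21: x0=(1.3145, 1.8832, -0.7257) x1=(-0.4040, 0.2523, 0.3216) x2=(0.0319, 1.1744, 1.1154) x3=(0.9152, 0.8017, 1.6483)
step 22: x0=(1.3204, 1.8857, -0.7373) x1=(-0.3994, 0.2636, 0.3106) x2=(0.0487, 1.1656, 1.1208) x3=(0.9133, 0.8065, 1.6518)
step 23: x0=(1.3263, 1.8882, -0.7490) x1=(-0.3948, 0.2749, 0.2996) x2=(0.0658, 1.1565, 1.1264) x3=(0.9112, 0.8115, 1.6552)
step 24: x0=(1.3322, 1.8907, -0.7607) x1=(-0.3901, 0.2863, 0.2887) x2=(0.0833, 1.1471, 1.1320) x3=(0.9089, 0.8165, 1.6585)
step 25: x0=(1.3381, 1.8933, -0.7723) x1=(-0.3854, 0.2979, 0.2780) x2=(0.1012, 1.1373, 1.1379) x3=(0.9065, 0.8216, 1.6616)
step 26: x0=(1.3440, 1.8958, -0.7840) x1=(-0.3806, 0.3095, 0.2673) x2=(0.1195, 1.1272, 1.1439) x3=(0.9039, 0.8267, 1.6647)
step 27: x0=(1.3499, 1.8983, -0.7957) x1=(-0.3758, 0.3212, 0.2567) x2=(0.1382, 1.1168, 1.1500) x3=(0.9011, 0.8319, 1.6676)
step 28: x0=(1.3558, 1.9008, -0.8073) x1=(-0.3709, 0.3329, 0.2462) x2=(0.1570, 1.1062, 1.1561) x3=(0.8982, 0.8372, 1.6704)
step 29: x0=(1.3617, 1.9033, -0.8190) x1=(-0.3659, 0.3448, 0.2358) x2=(0.1759, 1.0953, 1.1622) x3=(0.8952, 0.8424, 1.6733)
step 30: x0=(1.3676, 1.9058, -0.8306) x1=(-0.3609, 0.3567, 0.2255) x2=(0.1944, 1.0845, 1.1680) x3=(0.8923, 0.8476, 1.6761)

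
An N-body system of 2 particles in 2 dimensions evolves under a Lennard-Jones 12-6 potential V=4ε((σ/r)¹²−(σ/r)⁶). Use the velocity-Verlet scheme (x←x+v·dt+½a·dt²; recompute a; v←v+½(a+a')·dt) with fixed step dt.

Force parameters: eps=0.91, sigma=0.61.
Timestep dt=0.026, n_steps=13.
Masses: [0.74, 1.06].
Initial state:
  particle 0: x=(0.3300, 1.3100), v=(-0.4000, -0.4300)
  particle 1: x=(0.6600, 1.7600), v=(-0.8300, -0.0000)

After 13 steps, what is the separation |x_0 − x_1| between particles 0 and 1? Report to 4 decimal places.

step 0: x0=(0.3300, 1.3100) x1=(0.6600, 1.7600)
step 1: x0=(0.2761, 1.2395) x1=(0.6688, 1.8014)
step 2: x0=(0.2222, 1.1691) x1=(0.6775, 1.8428)
step 3: x0=(0.1700, 1.1010) x1=(0.6852, 1.8825)
step 4: x0=(0.1185, 1.0340) x1=(0.6923, 1.9214)
step 5: x0=(0.0673, 0.9676) x1=(0.6992, 1.9600)
step 6: x0=(0.0163, 0.9015) x1=(0.7060, 1.9983)
step 7: x0=(-0.0346, 0.8355) x1=(0.7127, 2.0366)
step 8: x0=(-0.0855, 0.7696) x1=(0.7193, 2.0748)
step 9: x0=(-0.1363, 0.7037) x1=(0.7260, 2.1130)
step 10: x0=(-0.1871, 0.6379) x1=(0.7326, 2.1512)
step 11: x0=(-0.2379, 0.5721) x1=(0.7392, 2.1893)
step 12: x0=(-0.2887, 0.5062) x1=(0.7458, 2.2275)
step 13: x0=(-0.3395, 0.4404) x1=(0.7525, 2.2656)

2.1269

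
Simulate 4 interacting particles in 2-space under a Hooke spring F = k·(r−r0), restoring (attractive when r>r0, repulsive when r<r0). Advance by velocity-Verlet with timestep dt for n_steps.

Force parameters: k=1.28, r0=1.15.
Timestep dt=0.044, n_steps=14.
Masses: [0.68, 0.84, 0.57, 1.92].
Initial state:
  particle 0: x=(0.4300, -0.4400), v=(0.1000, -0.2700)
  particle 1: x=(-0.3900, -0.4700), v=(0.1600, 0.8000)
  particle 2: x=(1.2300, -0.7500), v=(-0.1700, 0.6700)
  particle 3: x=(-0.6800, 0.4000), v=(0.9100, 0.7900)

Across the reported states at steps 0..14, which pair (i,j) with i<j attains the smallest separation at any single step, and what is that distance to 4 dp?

step 0: x0=(0.4300, -0.4400) x1=(-0.3900, -0.4700) x2=(1.2300, -0.7500) x3=(-0.6800, 0.4000)
step 1: x0=(0.4342, -0.4514) x1=(-0.3826, -0.4353) x2=(1.2200, -0.7194) x3=(-0.6393, 0.4344)
step 2: x0=(0.4377, -0.4619) x1=(-0.3746, -0.4015) x2=(1.2055, -0.6864) x3=(-0.5973, 0.4683)
step 3: x0=(0.4407, -0.4715) x1=(-0.3661, -0.3685) x2=(1.1869, -0.6512) x3=(-0.5540, 0.5016)
step 4: x0=(0.4428, -0.4804) x1=(-0.3572, -0.3364) x2=(1.1646, -0.6139) x3=(-0.5097, 0.5343)
step 5: x0=(0.4441, -0.4885) x1=(-0.3480, -0.3052) x2=(1.1393, -0.5743) x3=(-0.4642, 0.5664)
step 6: x0=(0.4444, -0.4961) x1=(-0.3385, -0.2746) x2=(1.1115, -0.5327) x3=(-0.4177, 0.5981)
step 7: x0=(0.4435, -0.5032) x1=(-0.3290, -0.2448) x2=(1.0817, -0.4890) x3=(-0.3702, 0.6293)
step 8: x0=(0.4414, -0.5100) x1=(-0.3196, -0.2157) x2=(1.0506, -0.4432) x3=(-0.3219, 0.6601)
step 9: x0=(0.4380, -0.5167) x1=(-0.3105, -0.1870) x2=(1.0188, -0.3954) x3=(-0.2728, 0.6904)
step 10: x0=(0.4333, -0.5235) x1=(-0.3017, -0.1589) x2=(0.9867, -0.3454) x3=(-0.2230, 0.7204)
step 11: x0=(0.4273, -0.5306) x1=(-0.2933, -0.1312) x2=(0.9547, -0.2932) x3=(-0.1726, 0.7500)
step 12: x0=(0.4199, -0.5383) x1=(-0.2856, -0.1039) x2=(0.9234, -0.2388) x3=(-0.1216, 0.7793)
step 13: x0=(0.4115, -0.5468) x1=(-0.2787, -0.0768) x2=(0.8929, -0.1822) x3=(-0.0701, 0.8084)
step 14: x0=(0.4020, -0.5561) x1=(-0.2726, -0.0498) x2=(0.8634, -0.1234) x3=(-0.0182, 0.8371)

pair (0,2), distance 0.5784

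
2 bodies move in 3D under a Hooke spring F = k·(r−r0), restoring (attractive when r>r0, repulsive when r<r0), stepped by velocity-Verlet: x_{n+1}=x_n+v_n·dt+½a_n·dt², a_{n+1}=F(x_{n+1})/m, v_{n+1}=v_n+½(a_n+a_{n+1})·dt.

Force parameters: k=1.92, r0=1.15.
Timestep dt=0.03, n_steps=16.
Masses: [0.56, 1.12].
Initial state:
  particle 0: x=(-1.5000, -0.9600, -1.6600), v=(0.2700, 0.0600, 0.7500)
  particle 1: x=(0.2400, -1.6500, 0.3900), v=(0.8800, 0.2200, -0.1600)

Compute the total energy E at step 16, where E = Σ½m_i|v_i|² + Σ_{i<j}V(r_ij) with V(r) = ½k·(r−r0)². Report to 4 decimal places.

3.1899

step 0: x0=(-1.5000, -0.9600, -1.6600) x1=(0.2400, -1.6500, 0.3900)
step 1: x0=(-1.4903, -0.9588, -1.6356) x1=(0.2656, -1.6431, 0.3843)
step 2: x0=(-1.4775, -0.9589, -1.6077) x1=(0.2896, -1.6356, 0.3767)
step 3: x0=(-1.4615, -0.9601, -1.5761) x1=(0.3121, -1.6274, 0.3674)
step 4: x0=(-1.4423, -0.9626, -1.5411) x1=(0.3330, -1.6187, 0.3564)
step 5: x0=(-1.4201, -0.9662, -1.5028) x1=(0.3523, -1.6094, 0.3436)
step 6: x0=(-1.3947, -0.9709, -1.4612) x1=(0.3700, -1.5995, 0.3293)
step 7: x0=(-1.3663, -0.9768, -1.4166) x1=(0.3863, -1.5891, 0.3134)
step 8: x0=(-1.3349, -0.9836, -1.3690) x1=(0.4011, -1.5782, 0.2961)
step 9: x0=(-1.3007, -0.9914, -1.3187) x1=(0.4144, -1.5668, 0.2774)
step 10: x0=(-1.2637, -1.0002, -1.2658) x1=(0.4264, -1.5549, 0.2574)
step 11: x0=(-1.2241, -1.0098, -1.2106) x1=(0.4370, -1.5426, 0.2362)
step 12: x0=(-1.1819, -1.0202, -1.1531) x1=(0.4463, -1.5299, 0.2139)
step 13: x0=(-1.1373, -1.0314, -1.0936) x1=(0.4545, -1.5168, 0.1907)
step 14: x0=(-1.0906, -1.0433, -1.0323) x1=(0.4616, -1.5034, 0.1665)
step 15: x0=(-1.0417, -1.0558, -0.9695) x1=(0.4676, -1.4896, 0.1415)
step 16: x0=(-0.9910, -1.0688, -0.9053) x1=(0.4727, -1.4756, 0.1158)
step 0 velocities: v0=(0.2700, 0.0600, 0.7500) v1=(0.8800, 0.2200, -0.1600)
step 0: KE=0.6540, PE=2.5381, E=3.1922
step 16 velocities: v0=(1.7183, -0.4414, 2.1607) v1=(0.1559, 0.4707, -0.8653)
step 16: KE=2.7454, PE=0.4445, E=3.1899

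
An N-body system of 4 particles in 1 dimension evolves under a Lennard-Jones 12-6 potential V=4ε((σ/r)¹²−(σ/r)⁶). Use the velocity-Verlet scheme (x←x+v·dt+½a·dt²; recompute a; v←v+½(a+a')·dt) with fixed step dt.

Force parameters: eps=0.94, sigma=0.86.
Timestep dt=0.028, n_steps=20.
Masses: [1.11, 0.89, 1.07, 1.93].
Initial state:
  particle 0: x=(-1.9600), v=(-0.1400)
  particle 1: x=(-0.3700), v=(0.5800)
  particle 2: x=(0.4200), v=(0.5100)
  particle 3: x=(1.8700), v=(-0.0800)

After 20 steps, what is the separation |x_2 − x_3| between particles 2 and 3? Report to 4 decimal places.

1.5164

step 0: x0=(-1.9600) x1=(-0.3700) x2=(0.4200) x3=(1.8700)
step 1: x0=(-1.9638) x1=(-0.4026) x2=(0.4750) x3=(1.8676)
step 2: x0=(-1.9673) x1=(-0.4510) x2=(0.5435) x3=(1.8649)
step 3: x0=(-1.9705) x1=(-0.4984) x2=(0.6116) x3=(1.8618)
step 4: x0=(-1.9732) x1=(-0.5441) x2=(0.6790) x3=(1.8580)
step 5: x0=(-1.9755) x1=(-0.5889) x2=(0.7466) x3=(1.8533)
step 6: x0=(-1.9772) x1=(-0.6334) x2=(0.8153) x3=(1.8477)
step 7: x0=(-1.9782) x1=(-0.6783) x2=(0.8853) x3=(1.8411)
step 8: x0=(-1.9783) x1=(-0.7239) x2=(0.9544) x3=(1.8347)
step 9: x0=(-1.9774) x1=(-0.7706) x2=(1.0114) x3=(1.8351)
step 10: x0=(-1.9752) x1=(-0.8187) x2=(1.0269) x3=(1.8583)
step 11: x0=(-1.9715) x1=(-0.8687) x2=(1.0070) x3=(1.9011)
step 12: x0=(-1.9659) x1=(-0.9207) x2=(0.9785) x3=(1.9487)
step 13: x0=(-1.9586) x1=(-0.9749) x2=(0.9502) x3=(1.9960)
step 14: x0=(-1.9505) x1=(-1.0300) x2=(0.9237) x3=(2.0424)
step 15: x0=(-1.9462) x1=(-1.0803) x2=(0.8989) x3=(2.0877)
step 16: x0=(-1.9581) x1=(-1.1102) x2=(0.8755) x3=(2.1323)
step 17: x0=(-1.9941) x1=(-1.1100) x2=(0.8531) x3=(2.1763)
step 18: x0=(-2.0408) x1=(-1.0965) x2=(0.8314) x3=(2.2198)
step 19: x0=(-2.0887) x1=(-1.0813) x2=(0.8103) x3=(2.2630)
step 20: x0=(-2.1353) x1=(-1.0676) x2=(0.7895) x3=(2.3059)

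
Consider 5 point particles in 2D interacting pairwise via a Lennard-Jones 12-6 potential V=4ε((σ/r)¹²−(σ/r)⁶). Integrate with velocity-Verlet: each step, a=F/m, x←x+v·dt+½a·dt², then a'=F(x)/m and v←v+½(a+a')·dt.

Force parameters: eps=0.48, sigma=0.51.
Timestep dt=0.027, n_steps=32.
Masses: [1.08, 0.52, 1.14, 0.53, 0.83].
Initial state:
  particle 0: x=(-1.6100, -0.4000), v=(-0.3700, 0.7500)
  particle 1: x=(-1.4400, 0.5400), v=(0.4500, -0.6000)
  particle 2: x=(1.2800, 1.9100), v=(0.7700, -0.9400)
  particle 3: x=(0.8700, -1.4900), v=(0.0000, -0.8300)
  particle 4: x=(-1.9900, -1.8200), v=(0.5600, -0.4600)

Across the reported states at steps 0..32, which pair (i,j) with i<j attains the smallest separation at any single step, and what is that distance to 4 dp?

step 0: x0=(-1.6100, -0.4000) x1=(-1.4400, 0.5400) x2=(1.2800, 1.9100) x3=(0.8700, -1.4900) x4=(-1.9900, -1.8200)
step 1: x0=(-1.6200, -0.3797) x1=(-1.4279, 0.5236) x2=(1.3008, 1.8846) x3=(0.8700, -1.5124) x4=(-1.9749, -1.8324)
step 2: x0=(-1.6299, -0.3591) x1=(-1.4159, 0.5068) x2=(1.3216, 1.8592) x3=(0.8700, -1.5348) x4=(-1.9598, -1.8448)
step 3: x0=(-1.6398, -0.3383) x1=(-1.4040, 0.4894) x2=(1.3424, 1.8339) x3=(0.8700, -1.5572) x4=(-1.9446, -1.8572)
step 4: x0=(-1.6495, -0.3172) x1=(-1.3923, 0.4712) x2=(1.3632, 1.8085) x3=(0.8700, -1.5796) x4=(-1.9295, -1.8696)
step 5: x0=(-1.6592, -0.2956) x1=(-1.3809, 0.4522) x2=(1.3839, 1.7831) x3=(0.8700, -1.6020) x4=(-1.9144, -1.8820)
step 6: x0=(-1.6686, -0.2735) x1=(-1.3700, 0.4321) x2=(1.4047, 1.7577) x3=(0.8700, -1.6245) x4=(-1.8992, -1.8943)
step 7: x0=(-1.6777, -0.2507) x1=(-1.3596, 0.4105) x2=(1.4255, 1.7323) x3=(0.8700, -1.6469) x4=(-1.8841, -1.9067)
step 8: x0=(-1.6865, -0.2271) x1=(-1.3500, 0.3873) x2=(1.4463, 1.7070) x3=(0.8700, -1.6693) x4=(-1.8690, -1.9191)
step 9: x0=(-1.6947, -0.2025) x1=(-1.3417, 0.3619) x2=(1.4671, 1.6816) x3=(0.8700, -1.6917) x4=(-1.8538, -1.9314)
step 10: x0=(-1.7021, -0.1766) x1=(-1.3348, 0.3340) x2=(1.4879, 1.6562) x3=(0.8700, -1.7141) x4=(-1.8387, -1.9438)
step 11: x0=(-1.7087, -0.1496) x1=(-1.3298, 0.3036) x2=(1.5087, 1.6308) x3=(0.8700, -1.7365) x4=(-1.8236, -1.9561)
step 12: x0=(-1.7146, -0.1219) x1=(-1.3261, 0.2717) x2=(1.5295, 1.6054) x3=(0.8700, -1.7589) x4=(-1.8084, -1.9685)
step 13: x0=(-1.7220, -0.0955) x1=(-1.3194, 0.2427) x2=(1.5503, 1.5801) x3=(0.8700, -1.7813) x4=(-1.7933, -1.9808)
step 14: x0=(-1.7356, -0.0745) x1=(-1.2997, 0.2247) x2=(1.5711, 1.5547) x3=(0.8700, -1.8037) x4=(-1.7782, -1.9931)
step 15: x0=(-1.7552, -0.0575) x1=(-1.2676, 0.2152) x2=(1.5918, 1.5293) x3=(0.8699, -1.8261) x4=(-1.7630, -2.0055)
step 16: x0=(-1.7759, -0.0412) x1=(-1.2332, 0.2070) x2=(1.6126, 1.5039) x3=(0.8699, -1.8485) x4=(-1.7479, -2.0178)
step 17: x0=(-1.7956, -0.0244) x1=(-1.2009, 0.1978) x2=(1.6334, 1.4785) x3=(0.8699, -1.8709) x4=(-1.7328, -2.0301)
step 18: x0=(-1.8139, -0.0070) x1=(-1.1715, 0.1875) x2=(1.6542, 1.4532) x3=(0.8699, -1.8933) x4=(-1.7176, -2.0425)
step 19: x0=(-1.8309, 0.0107) x1=(-1.1449, 0.1764) x2=(1.6750, 1.4278) x3=(0.8699, -1.9158) x4=(-1.7025, -2.0548)
step 20: x0=(-1.8467, 0.0287) x1=(-1.1206, 0.1648) x2=(1.6958, 1.4024) x3=(0.8699, -1.9382) x4=(-1.6873, -2.0671)
step 21: x0=(-1.8617, 0.0468) x1=(-1.0981, 0.1528) x2=(1.7166, 1.3770) x3=(0.8699, -1.9606) x4=(-1.6722, -2.0795)
step 22: x0=(-1.8760, 0.0651) x1=(-1.0770, 0.1406) x2=(1.7374, 1.3516) x3=(0.8699, -1.9830) x4=(-1.6571, -2.0918)
step 23: x0=(-1.8898, 0.0834) x1=(-1.0571, 0.1283) x2=(1.7582, 1.3262) x3=(0.8699, -2.0054) x4=(-1.6419, -2.1041)
step 24: x0=(-1.9031, 0.1017) x1=(-1.0381, 0.1159) x2=(1.7789, 1.3009) x3=(0.8699, -2.0278) x4=(-1.6268, -2.1164)
step 25: x0=(-1.9160, 0.1200) x1=(-1.0198, 0.1035) x2=(1.7997, 1.2755) x3=(0.8699, -2.0502) x4=(-1.6116, -2.1287)
step 26: x0=(-1.9287, 0.1384) x1=(-1.0020, 0.0911) x2=(1.8205, 1.2501) x3=(0.8698, -2.0726) x4=(-1.5965, -2.1411)
step 27: x0=(-1.9412, 0.1567) x1=(-0.9847, 0.0788) x2=(1.8413, 1.2247) x3=(0.8698, -2.0950) x4=(-1.5814, -2.1534)
step 28: x0=(-1.9535, 0.1750) x1=(-0.9678, 0.0665) x2=(1.8621, 1.1993) x3=(0.8698, -2.1174) x4=(-1.5662, -2.1657)
step 29: x0=(-1.9656, 0.1933) x1=(-0.9512, 0.0542) x2=(1.8829, 1.1740) x3=(0.8698, -2.1398) x4=(-1.5511, -2.1780)
step 30: x0=(-1.9777, 0.2115) x1=(-0.9348, 0.0420) x2=(1.9037, 1.1486) x3=(0.8698, -2.1622) x4=(-1.5359, -2.1903)
step 31: x0=(-1.9896, 0.2298) x1=(-0.9186, 0.0297) x2=(1.9245, 1.1232) x3=(0.8698, -2.1846) x4=(-1.5208, -2.2026)
step 32: x0=(-2.0015, 0.2480) x1=(-0.9025, 0.0175) x2=(1.9452, 1.0978) x3=(0.8698, -2.2070) x4=(-1.5057, -2.2150)

pair (0,1), distance 0.5258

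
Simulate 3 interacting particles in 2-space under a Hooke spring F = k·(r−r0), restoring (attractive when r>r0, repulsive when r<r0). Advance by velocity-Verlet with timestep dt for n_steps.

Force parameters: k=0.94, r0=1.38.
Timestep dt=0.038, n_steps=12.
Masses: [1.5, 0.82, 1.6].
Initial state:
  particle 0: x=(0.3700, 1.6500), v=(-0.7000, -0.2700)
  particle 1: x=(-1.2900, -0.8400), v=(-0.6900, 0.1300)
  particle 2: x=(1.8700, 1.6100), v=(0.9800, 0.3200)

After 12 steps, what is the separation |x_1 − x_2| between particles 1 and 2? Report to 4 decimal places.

step 0: x0=(0.3700, 1.6500) x1=(-1.2900, -0.8400) x2=(1.8700, 1.6100)
step 1: x0=(0.3430, 1.6391) x1=(-1.3138, -0.8326) x2=(1.9063, 1.6215)
step 2: x0=(0.3155, 1.6271) x1=(-1.3325, -0.8204) x2=(1.9407, 1.6316)
step 3: x0=(0.2873, 1.6138) x1=(-1.3463, -0.8033) x2=(1.9730, 1.6403)
step 4: x0=(0.2586, 1.5994) x1=(-1.3550, -0.7814) x2=(2.0031, 1.6477)
step 5: x0=(0.2295, 1.5839) x1=(-1.3585, -0.7548) x2=(2.0311, 1.6536)
step 6: x0=(0.2001, 1.5673) x1=(-1.3570, -0.7235) x2=(2.0568, 1.6582)
step 7: x0=(0.1704, 1.5497) x1=(-1.3504, -0.6877) x2=(2.0801, 1.6614)
step 8: x0=(0.1405, 1.5312) x1=(-1.3388, -0.6474) x2=(2.1011, 1.6633)
step 9: x0=(0.1105, 1.5117) x1=(-1.3222, -0.6030) x2=(2.1196, 1.6638)
step 10: x0=(0.0804, 1.4914) x1=(-1.3007, -0.5544) x2=(2.1356, 1.6630)
step 11: x0=(0.0504, 1.4704) x1=(-1.2744, -0.5018) x2=(2.1491, 1.6609)
step 12: x0=(0.0206, 1.4486) x1=(-1.2435, -0.4456) x2=(2.1601, 1.6576)

4.0010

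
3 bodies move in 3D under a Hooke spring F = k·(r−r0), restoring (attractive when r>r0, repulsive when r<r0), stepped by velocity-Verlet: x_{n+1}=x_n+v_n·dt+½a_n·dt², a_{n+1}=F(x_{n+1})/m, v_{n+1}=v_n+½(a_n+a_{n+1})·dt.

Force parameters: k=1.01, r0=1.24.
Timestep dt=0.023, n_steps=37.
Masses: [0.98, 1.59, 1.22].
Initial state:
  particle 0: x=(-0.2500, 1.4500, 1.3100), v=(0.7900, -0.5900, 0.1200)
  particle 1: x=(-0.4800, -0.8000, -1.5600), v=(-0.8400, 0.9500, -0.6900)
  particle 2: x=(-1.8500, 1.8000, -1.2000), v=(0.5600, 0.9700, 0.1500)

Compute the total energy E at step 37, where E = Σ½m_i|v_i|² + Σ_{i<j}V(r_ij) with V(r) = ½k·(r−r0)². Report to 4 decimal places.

step 0: x0=(-0.2500, 1.4500, 1.3100) x1=(-0.4800, -0.8000, -1.5600) x2=(-1.8500, 1.8000, -1.2000)
step 1: x0=(-0.2321, 1.4361, 1.3118) x1=(-0.4994, -0.7776, -1.5755) x2=(-1.8367, 1.8219, -1.1963)
step 2: x0=(-0.2149, 1.4215, 1.3118) x1=(-0.5191, -0.7543, -1.5903) x2=(-1.8227, 1.8431, -1.1920)
step 3: x0=(-0.1982, 1.4062, 1.3100) x1=(-0.5389, -0.7300, -1.6044) x2=(-1.8080, 1.8635, -1.1872)
step 4: x0=(-0.1822, 1.3904, 1.3063) x1=(-0.5589, -0.7046, -1.6178) x2=(-1.7925, 1.8832, -1.1818)
step 5: x0=(-0.1669, 1.3739, 1.3008) x1=(-0.5790, -0.6784, -1.6304) x2=(-1.7763, 1.9020, -1.1759)
step 6: x0=(-0.1522, 1.3569, 1.2934) x1=(-0.5993, -0.6512, -1.6423) x2=(-1.7593, 1.9201, -1.1695)
step 7: x0=(-0.1382, 1.3394, 1.2842) x1=(-0.6197, -0.6230, -1.6534) x2=(-1.7417, 1.9374, -1.1626)
step 8: x0=(-0.1248, 1.3213, 1.2732) x1=(-0.6402, -0.5940, -1.6639) x2=(-1.7234, 1.9539, -1.1552)
step 9: x0=(-0.1122, 1.3028, 1.2603) x1=(-0.6608, -0.5640, -1.6735) x2=(-1.7044, 1.9697, -1.1472)
step 10: x0=(-0.1003, 1.2838, 1.2457) x1=(-0.6814, -0.5332, -1.6825) x2=(-1.6848, 1.9846, -1.1388)
step 11: x0=(-0.0890, 1.2644, 1.2292) x1=(-0.7022, -0.5015, -1.6907) x2=(-1.6645, 1.9988, -1.1300)
step 12: x0=(-0.0785, 1.2446, 1.2110) x1=(-0.7230, -0.4689, -1.6982) x2=(-1.6436, 2.0121, -1.1206)
step 13: x0=(-0.0687, 1.2244, 1.1911) x1=(-0.7438, -0.4356, -1.7049) x2=(-1.6220, 2.0247, -1.1108)
step 14: x0=(-0.0596, 1.2040, 1.1694) x1=(-0.7646, -0.4014, -1.7110) x2=(-1.5999, 2.0365, -1.1006)
step 15: x0=(-0.0512, 1.1832, 1.1461) x1=(-0.7854, -0.3665, -1.7163) x2=(-1.5772, 2.0476, -1.0899)
step 16: x0=(-0.0435, 1.1622, 1.1211) x1=(-0.8062, -0.3308, -1.7208) x2=(-1.5540, 2.0579, -1.0789)
step 17: x0=(-0.0366, 1.1409, 1.0944) x1=(-0.8270, -0.2943, -1.7247) x2=(-1.5302, 2.0674, -1.0674)
step 18: x0=(-0.0304, 1.1194, 1.0661) x1=(-0.8477, -0.2572, -1.7279) x2=(-1.5058, 2.0761, -1.0556)
step 19: x0=(-0.0249, 1.0978, 1.0363) x1=(-0.8684, -0.2194, -1.7304) x2=(-1.4810, 2.0841, -1.0434)
step 20: x0=(-0.0201, 1.0760, 1.0049) x1=(-0.8890, -0.1809, -1.7322) x2=(-1.4557, 2.0914, -1.0309)
step 21: x0=(-0.0160, 1.0541, 0.9721) x1=(-0.9095, -0.1418, -1.7333) x2=(-1.4299, 2.0979, -1.0180)
step 22: x0=(-0.0126, 1.0321, 0.9377) x1=(-0.9300, -0.1021, -1.7338) x2=(-1.4037, 2.1037, -1.0048)
step 23: x0=(-0.0100, 1.0100, 0.9020) x1=(-0.9503, -0.0619, -1.7336) x2=(-1.3771, 2.1088, -0.9913)
step 24: x0=(-0.0080, 0.9879, 0.8648) x1=(-0.9705, -0.0210, -1.7328) x2=(-1.3501, 2.1132, -0.9776)
step 25: x0=(-0.0066, 0.9658, 0.8264) x1=(-0.9906, 0.0203, -1.7314) x2=(-1.3227, 2.1170, -0.9636)
step 26: x0=(-0.0060, 0.9437, 0.7866) x1=(-1.0105, 0.0622, -1.7293) x2=(-1.2949, 2.1200, -0.9493)
step 27: x0=(-0.0060, 0.9217, 0.7456) x1=(-1.0303, 0.1045, -1.7267) x2=(-1.2668, 2.1224, -0.9348)
step 28: x0=(-0.0067, 0.8998, 0.7034) x1=(-1.0499, 0.1473, -1.7235) x2=(-1.2384, 2.1242, -0.9201)
step 29: x0=(-0.0080, 0.8779, 0.6600) x1=(-1.0694, 0.1905, -1.7197) x2=(-1.2097, 2.1253, -0.9052)
step 30: x0=(-0.0099, 0.8562, 0.6156) x1=(-1.0887, 0.2341, -1.7154) x2=(-1.1807, 2.1259, -0.8902)
step 31: x0=(-0.0124, 0.8346, 0.5701) x1=(-1.1078, 0.2781, -1.7105) x2=(-1.1515, 2.1258, -0.8750)
step 32: x0=(-0.0155, 0.8131, 0.5236) x1=(-1.1267, 0.3223, -1.7052) x2=(-1.1221, 2.1252, -0.8596)
step 33: x0=(-0.0192, 0.7918, 0.4761) x1=(-1.1454, 0.3669, -1.6993) x2=(-1.0924, 2.1241, -0.8441)
step 34: x0=(-0.0234, 0.7708, 0.4278) x1=(-1.1640, 0.4118, -1.6930) x2=(-1.0625, 2.1224, -0.8285)
step 35: x0=(-0.0282, 0.7499, 0.3785) x1=(-1.1823, 0.4570, -1.6862) x2=(-1.0325, 2.1202, -0.8128)
step 36: x0=(-0.0335, 0.7293, 0.3285) x1=(-1.2004, 0.5024, -1.6790) x2=(-1.0023, 2.1175, -0.7971)
step 37: x0=(-0.0393, 0.7088, 0.2778) x1=(-1.2184, 0.5480, -1.6714) x2=(-0.9720, 2.1143, -0.7812)
step 0 velocities: v0=(0.7900, -0.5900, 0.1200) v1=(-0.8400, 0.9500, -0.6900) v2=(0.5600, 0.9700, 0.1500)
step 0: KE=2.9193, PE=5.9976, E=8.9169
step 37 velocities: v0=(-0.2629, -0.8818, -2.2224) v1=(-0.7750, 1.9872, 0.3398) v2=(1.3210, -0.1473, 0.6895)
step 37: KE=7.9114, PE=1.0044, E=8.9158

8.9158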